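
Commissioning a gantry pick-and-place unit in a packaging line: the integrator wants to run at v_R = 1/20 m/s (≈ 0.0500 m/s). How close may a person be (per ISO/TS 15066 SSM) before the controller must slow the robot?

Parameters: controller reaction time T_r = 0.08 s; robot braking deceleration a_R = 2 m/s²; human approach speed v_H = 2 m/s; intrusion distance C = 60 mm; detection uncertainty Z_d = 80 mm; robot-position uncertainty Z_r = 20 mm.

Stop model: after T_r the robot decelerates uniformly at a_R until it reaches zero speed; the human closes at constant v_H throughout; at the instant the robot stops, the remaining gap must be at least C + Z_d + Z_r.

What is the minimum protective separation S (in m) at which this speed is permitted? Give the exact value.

S_min = 2997/8000 m = 0.3746 m

stop time T_s = (1/20)/2 = 0.0250 s
robot in T_r: 0.0500·0.0800 = 0.0040 m
braking distance = 0.0500²/(2·2.0000) = 0.0006 m
person approaches 2.0000·(0.0800+0.0250) = 0.2100 m
C+Z_d+Z_r = 0.0600+0.0800+0.0200 = 0.1600 m
S_min ≈ 0.0040+0.0006+0.2100+0.1600  ⇒  S_min = 2997/8000 m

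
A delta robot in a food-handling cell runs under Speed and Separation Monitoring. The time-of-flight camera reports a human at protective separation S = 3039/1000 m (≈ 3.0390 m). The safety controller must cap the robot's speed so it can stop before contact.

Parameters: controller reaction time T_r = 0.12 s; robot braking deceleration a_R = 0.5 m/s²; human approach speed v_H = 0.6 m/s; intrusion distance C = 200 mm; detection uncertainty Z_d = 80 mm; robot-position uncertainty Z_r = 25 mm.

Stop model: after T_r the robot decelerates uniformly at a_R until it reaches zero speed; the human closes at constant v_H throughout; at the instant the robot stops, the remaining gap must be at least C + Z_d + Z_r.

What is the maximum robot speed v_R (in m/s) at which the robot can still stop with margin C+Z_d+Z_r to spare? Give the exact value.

v_R_max = 11/10 m/s = 1.1000 m/s

quadratic (1)·v² + (33/25)·v + (-1331/500) = 0
  disc = (33/25)² − 4·(1)·(-1331/500) = 7744/625 ; √disc = 88/25
  v_R = (−(33/25) + 88/25) / (2·(1)) = 11/10 m/s
check:
braking lasts T_s = (11/10)/(1/2) = 2.2000 s
reaction-phase robot travel = 1.1000·0.1200 = 0.1320 m
robot under decel: 1.1000²/(2·0.5000) = 1.2100 m
human closes 0.6000·2.3200 = 1.3920 m
C+Z_d+Z_r = 0.2000+0.0800+0.0250 = 0.3050 m
sum ≈ 0.1320+1.2100+1.3920+0.3050 ≈ 3.0390 m = S ✓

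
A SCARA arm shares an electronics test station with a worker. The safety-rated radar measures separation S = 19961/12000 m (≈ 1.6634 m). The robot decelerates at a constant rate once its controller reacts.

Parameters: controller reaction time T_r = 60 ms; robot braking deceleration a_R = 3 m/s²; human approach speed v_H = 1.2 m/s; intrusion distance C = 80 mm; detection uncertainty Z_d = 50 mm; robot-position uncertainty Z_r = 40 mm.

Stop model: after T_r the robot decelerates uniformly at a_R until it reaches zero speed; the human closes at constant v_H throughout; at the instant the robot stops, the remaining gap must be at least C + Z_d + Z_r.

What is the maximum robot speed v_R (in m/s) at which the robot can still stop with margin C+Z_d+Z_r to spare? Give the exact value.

v_R_max = 37/20 m/s = 1.8500 m/s

collect terms ⇒ (1/6)·v_R² + (23/50)·v_R + (-17057/12000) = 0
  disc = (23/50)² − 4·(1/6)·(-17057/12000) = 104329/90000 ; √disc = 323/300
  v_R = (−(23/50) + 323/300) / (2·(1/6)) = 37/20 m/s
check:
braking lasts T_s = (37/20)/3 = 0.6167 s
reaction-phase robot travel = 1.8500·0.0600 = 0.1110 m
robot covers 1.8500·0.6167 − ½·3.0000·0.6167² = 0.5704 m while stopping
person approaches 1.2000·(0.0600+0.6167) = 0.8120 m
C+Z_d+Z_r = 0.0800+0.0500+0.0400 = 0.1700 m
sum ≈ 0.1110+0.5704+0.8120+0.1700 ≈ 1.6634 m = S ✓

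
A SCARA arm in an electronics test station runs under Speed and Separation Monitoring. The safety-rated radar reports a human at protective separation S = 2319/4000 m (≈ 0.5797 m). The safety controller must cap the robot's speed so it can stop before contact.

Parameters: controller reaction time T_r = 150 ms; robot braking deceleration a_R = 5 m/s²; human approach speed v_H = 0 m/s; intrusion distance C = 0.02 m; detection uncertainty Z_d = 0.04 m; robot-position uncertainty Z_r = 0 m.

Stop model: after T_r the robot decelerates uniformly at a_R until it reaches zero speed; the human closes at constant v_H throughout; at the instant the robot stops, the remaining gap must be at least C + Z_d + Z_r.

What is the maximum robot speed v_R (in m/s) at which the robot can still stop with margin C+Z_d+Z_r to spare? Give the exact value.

collect terms ⇒ (1/10)·v_R² + (3/20)·v_R + (-2079/4000) = 0
  disc = (3/20)² − 4·(1/10)·(-2079/4000) = 144/625 ; √disc = 12/25
  v_R = (−(3/20) + 12/25) / (2·(1/10)) = 33/20 m/s
check:
stop time T_s = (33/20)/5 = 0.3300 s
reaction-phase robot travel = 1.6500·0.1500 = 0.2475 m
robot covers 1.6500·0.3300 − ½·5.0000·0.3300² = 0.2722 m while stopping
human over T_r+T_s: 0.0000·(0.1500+0.3300) = 0.0000 m
margins: 0.0200+0.0400+0.0000 = 0.0600 m
sum ≈ 0.2475+0.2722+0.0000+0.0600 ≈ 0.5797 m = S ✓

v_R_max = 33/20 m/s = 1.6500 m/s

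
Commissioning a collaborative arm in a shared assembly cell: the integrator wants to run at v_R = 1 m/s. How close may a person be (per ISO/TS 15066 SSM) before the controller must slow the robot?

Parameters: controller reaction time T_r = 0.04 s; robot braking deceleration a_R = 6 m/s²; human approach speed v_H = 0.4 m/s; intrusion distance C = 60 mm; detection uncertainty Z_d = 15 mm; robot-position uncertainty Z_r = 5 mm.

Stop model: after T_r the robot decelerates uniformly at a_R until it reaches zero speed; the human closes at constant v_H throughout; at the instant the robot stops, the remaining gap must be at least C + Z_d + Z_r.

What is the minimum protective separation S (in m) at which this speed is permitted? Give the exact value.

S_min = 143/500 m = 0.2860 m

T_s = v_R/a_R = 1/6 = 0.1667 s
robot covers v_R·T_r = 1.0000·0.0400 = 0.0400 m before braking
braking distance = 1.0000²/(2·6.0000) = 0.0833 m
human closes 0.4000·0.2067 = 0.0827 m
residual clearance needed = 0.0600+0.0150+0.0050 = 0.0800 m
S_min ≈ 0.0400+0.0833+0.0827+0.0800  ⇒  S_min = 143/500 m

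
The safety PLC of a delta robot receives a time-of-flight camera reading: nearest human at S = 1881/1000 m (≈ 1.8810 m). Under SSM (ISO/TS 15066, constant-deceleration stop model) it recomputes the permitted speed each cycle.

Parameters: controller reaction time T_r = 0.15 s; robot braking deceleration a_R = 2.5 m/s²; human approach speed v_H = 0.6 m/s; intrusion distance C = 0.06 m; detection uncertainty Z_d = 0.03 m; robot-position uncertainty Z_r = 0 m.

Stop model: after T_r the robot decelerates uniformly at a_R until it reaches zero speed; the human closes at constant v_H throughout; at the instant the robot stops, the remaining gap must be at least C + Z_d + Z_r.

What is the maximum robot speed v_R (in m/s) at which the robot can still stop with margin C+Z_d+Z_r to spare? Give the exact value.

v_R_max = 21/10 m/s = 2.1000 m/s

collect terms ⇒ (1/5)·v_R² + (39/100)·v_R + (-1701/1000) = 0
  disc = (39/100)² − 4·(1/5)·(-1701/1000) = 15129/10000 ; √disc = 123/100
  v_R = (−(39/100) + 123/100) / (2·(1/5)) = 21/10 m/s
check:
T_s = v_R/a_R = (21/10)/(5/2) = 0.8400 s
reaction-phase robot travel = 2.1000·0.1500 = 0.3150 m
braking distance = 2.1000²/(2·2.5000) = 0.8820 m
human closes 0.6000·0.9900 = 0.5940 m
residual clearance needed = 0.0600+0.0300+0.0000 = 0.0900 m
sum ≈ 0.3150+0.8820+0.5940+0.0900 ≈ 1.8810 m = S ✓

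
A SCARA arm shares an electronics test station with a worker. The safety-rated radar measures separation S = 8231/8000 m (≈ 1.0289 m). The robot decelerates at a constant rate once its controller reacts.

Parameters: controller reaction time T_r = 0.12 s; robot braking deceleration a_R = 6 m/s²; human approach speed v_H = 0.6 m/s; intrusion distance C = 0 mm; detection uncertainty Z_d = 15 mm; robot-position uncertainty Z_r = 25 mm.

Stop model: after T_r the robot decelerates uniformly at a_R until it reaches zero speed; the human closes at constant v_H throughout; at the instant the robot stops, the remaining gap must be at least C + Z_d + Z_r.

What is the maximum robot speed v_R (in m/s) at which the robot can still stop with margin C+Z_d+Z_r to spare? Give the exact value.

collect terms ⇒ (1/12)·v_R² + (11/50)·v_R + (-1467/1600) = 0
  disc = (11/50)² − 4·(1/12)·(-1467/1600) = 14161/40000 ; √disc = 119/200
  v_R = (−(11/50) + 119/200) / (2·(1/12)) = 9/4 m/s
check:
stop time T_s = (9/4)/6 = 0.3750 s
robot covers v_R·T_r = 2.2500·0.1200 = 0.2700 m before braking
robot under decel: 2.2500²/(2·6.0000) = 0.4219 m
human closes 0.6000·0.4950 = 0.2970 m
residual clearance needed = 0.0000+0.0150+0.0250 = 0.0400 m
sum ≈ 0.2700+0.4219+0.2970+0.0400 ≈ 1.0289 m = S ✓

v_R_max = 9/4 m/s = 2.2500 m/s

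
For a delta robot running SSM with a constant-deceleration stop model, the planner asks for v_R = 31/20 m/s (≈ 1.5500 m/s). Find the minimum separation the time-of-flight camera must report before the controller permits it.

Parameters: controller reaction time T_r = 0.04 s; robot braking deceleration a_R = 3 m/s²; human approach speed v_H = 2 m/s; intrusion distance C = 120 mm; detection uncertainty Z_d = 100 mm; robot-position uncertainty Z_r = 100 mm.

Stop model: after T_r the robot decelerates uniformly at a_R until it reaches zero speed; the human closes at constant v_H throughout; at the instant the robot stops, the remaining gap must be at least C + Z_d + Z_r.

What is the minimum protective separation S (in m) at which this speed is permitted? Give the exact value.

S_min = 7583/4000 m = 1.8958 m

stop time T_s = (31/20)/3 = 0.5167 s
robot covers v_R·T_r = 1.5500·0.0400 = 0.0620 m before braking
robot under decel: 1.5500²/(2·3.0000) = 0.4004 m
human over T_r+T_s: 2.0000·(0.0400+0.5167) = 1.1133 m
C+Z_d+Z_r = 0.1200+0.1000+0.1000 = 0.3200 m
S_min ≈ 0.0620+0.4004+1.1133+0.3200  ⇒  S_min = 7583/4000 m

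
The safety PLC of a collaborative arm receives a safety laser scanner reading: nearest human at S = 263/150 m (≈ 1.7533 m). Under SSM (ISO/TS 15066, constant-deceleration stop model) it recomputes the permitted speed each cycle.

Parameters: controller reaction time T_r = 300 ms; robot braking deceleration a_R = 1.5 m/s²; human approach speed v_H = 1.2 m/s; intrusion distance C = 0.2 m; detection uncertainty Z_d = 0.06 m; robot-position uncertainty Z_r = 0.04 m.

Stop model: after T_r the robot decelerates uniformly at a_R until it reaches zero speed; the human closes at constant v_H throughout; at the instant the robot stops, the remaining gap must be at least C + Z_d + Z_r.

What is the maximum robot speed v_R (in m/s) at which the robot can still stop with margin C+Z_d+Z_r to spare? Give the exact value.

v_R_max = 4/5 m/s = 0.8000 m/s

collect terms ⇒ (1/3)·v_R² + (11/10)·v_R + (-82/75) = 0
  disc = (11/10)² − 4·(1/3)·(-82/75) = 2401/900 ; √disc = 49/30
  v_R = (−(11/10) + 49/30) / (2·(1/3)) = 4/5 m/s
check:
braking lasts T_s = (4/5)/(3/2) = 0.5333 s
robot in T_r: 0.8000·0.3000 = 0.2400 m
robot under decel: 0.8000²/(2·1.5000) = 0.2133 m
human closes 1.2000·0.8333 = 1.0000 m
residual clearance needed = 0.2000+0.0600+0.0400 = 0.3000 m
sum ≈ 0.2400+0.2133+1.0000+0.3000 ≈ 1.7533 m = S ✓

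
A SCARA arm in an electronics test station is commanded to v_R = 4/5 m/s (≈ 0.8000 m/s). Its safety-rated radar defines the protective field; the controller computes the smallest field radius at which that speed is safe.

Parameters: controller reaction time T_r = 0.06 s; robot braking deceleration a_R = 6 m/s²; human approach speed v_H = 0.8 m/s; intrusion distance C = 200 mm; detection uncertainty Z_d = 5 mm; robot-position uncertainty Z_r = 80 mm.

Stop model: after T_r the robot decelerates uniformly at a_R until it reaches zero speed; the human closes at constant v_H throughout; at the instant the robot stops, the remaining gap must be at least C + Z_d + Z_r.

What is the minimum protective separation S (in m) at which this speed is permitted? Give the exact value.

S_min = 541/1000 m = 0.5410 m

braking lasts T_s = (4/5)/6 = 0.1333 s
reaction-phase robot travel = 0.8000·0.0600 = 0.0480 m
braking distance = 0.8000²/(2·6.0000) = 0.0533 m
human over T_r+T_s: 0.8000·(0.0600+0.1333) = 0.1547 m
margins: 0.2000+0.0050+0.0800 = 0.2850 m
S_min ≈ 0.0480+0.0533+0.1547+0.2850  ⇒  S_min = 541/1000 m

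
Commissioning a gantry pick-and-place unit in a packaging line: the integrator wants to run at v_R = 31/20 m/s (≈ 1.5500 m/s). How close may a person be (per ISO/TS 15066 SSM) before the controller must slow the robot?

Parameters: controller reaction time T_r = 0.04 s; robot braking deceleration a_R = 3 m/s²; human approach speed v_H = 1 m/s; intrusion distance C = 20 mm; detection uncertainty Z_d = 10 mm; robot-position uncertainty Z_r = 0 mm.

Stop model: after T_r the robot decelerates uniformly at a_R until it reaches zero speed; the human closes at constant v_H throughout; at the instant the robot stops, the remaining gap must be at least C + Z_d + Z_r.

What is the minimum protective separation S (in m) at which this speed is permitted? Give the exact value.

braking lasts T_s = (31/20)/3 = 0.5167 s
reaction-phase robot travel = 1.5500·0.0400 = 0.0620 m
robot under decel: 1.5500²/(2·3.0000) = 0.4004 m
human closes 1.0000·0.5567 = 0.5567 m
margins: 0.0200+0.0100+0.0000 = 0.0300 m
S_min ≈ 0.0620+0.4004+0.5567+0.0300  ⇒  S_min = 12589/12000 m

S_min = 12589/12000 m = 1.0491 m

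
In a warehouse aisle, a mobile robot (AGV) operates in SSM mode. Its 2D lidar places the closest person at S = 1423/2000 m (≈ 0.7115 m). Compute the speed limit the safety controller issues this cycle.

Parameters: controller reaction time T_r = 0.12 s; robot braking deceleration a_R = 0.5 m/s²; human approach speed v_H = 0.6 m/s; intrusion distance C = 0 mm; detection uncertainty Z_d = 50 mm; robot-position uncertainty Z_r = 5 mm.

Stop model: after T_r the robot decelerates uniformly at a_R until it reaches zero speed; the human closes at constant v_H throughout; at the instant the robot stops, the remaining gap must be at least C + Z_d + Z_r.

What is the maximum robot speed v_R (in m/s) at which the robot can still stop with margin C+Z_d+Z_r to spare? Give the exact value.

v_R_max = 7/20 m/s = 0.3500 m/s

collect terms ⇒ (1)·v_R² + (33/25)·v_R + (-1169/2000) = 0
  disc = (33/25)² − 4·(1)·(-1169/2000) = 10201/2500 ; √disc = 101/50
  v_R = (−(33/25) + 101/50) / (2·(1)) = 7/20 m/s
check:
T_s = v_R/a_R = (7/20)/(1/2) = 0.7000 s
robot in T_r: 0.3500·0.1200 = 0.0420 m
braking distance = 0.3500²/(2·0.5000) = 0.1225 m
human closes 0.6000·0.8200 = 0.4920 m
residual clearance needed = 0.0000+0.0500+0.0050 = 0.0550 m
sum ≈ 0.0420+0.1225+0.4920+0.0550 ≈ 0.7115 m = S ✓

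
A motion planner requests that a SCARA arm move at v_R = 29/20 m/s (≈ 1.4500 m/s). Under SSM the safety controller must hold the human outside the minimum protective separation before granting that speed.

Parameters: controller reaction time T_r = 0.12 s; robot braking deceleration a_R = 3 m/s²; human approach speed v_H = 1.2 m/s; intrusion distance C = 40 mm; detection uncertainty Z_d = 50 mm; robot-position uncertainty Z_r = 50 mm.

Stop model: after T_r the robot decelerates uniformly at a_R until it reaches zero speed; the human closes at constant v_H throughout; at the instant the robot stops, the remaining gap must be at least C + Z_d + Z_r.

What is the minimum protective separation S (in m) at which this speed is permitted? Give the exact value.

stop time T_s = (29/20)/3 = 0.4833 s
robot in T_r: 1.4500·0.1200 = 0.1740 m
braking distance = 1.4500²/(2·3.0000) = 0.3504 m
human over T_r+T_s: 1.2000·(0.1200+0.4833) = 0.7240 m
margins: 0.0400+0.0500+0.0500 = 0.1400 m
S_min ≈ 0.1740+0.3504+0.7240+0.1400  ⇒  S_min = 16661/12000 m

S_min = 16661/12000 m = 1.3884 m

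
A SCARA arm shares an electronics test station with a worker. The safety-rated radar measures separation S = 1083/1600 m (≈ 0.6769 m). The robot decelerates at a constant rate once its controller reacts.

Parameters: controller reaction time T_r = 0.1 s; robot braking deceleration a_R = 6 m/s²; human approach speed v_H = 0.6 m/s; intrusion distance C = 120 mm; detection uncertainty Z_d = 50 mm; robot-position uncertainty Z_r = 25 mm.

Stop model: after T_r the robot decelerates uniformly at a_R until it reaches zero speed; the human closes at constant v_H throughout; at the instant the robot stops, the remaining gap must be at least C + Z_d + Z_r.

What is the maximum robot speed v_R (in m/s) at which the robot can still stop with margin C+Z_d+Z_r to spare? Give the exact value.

v_R_max = 27/20 m/s = 1.3500 m/s

collect terms ⇒ (1/12)·v_R² + (1/5)·v_R + (-27/64) = 0
  disc = (1/5)² − 4·(1/12)·(-27/64) = 289/1600 ; √disc = 17/40
  v_R = (−(1/5) + 17/40) / (2·(1/12)) = 27/20 m/s
check:
stop time T_s = (27/20)/6 = 0.2250 s
robot in T_r: 1.3500·0.1000 = 0.1350 m
robot under decel: 1.3500²/(2·6.0000) = 0.1519 m
human over T_r+T_s: 0.6000·(0.1000+0.2250) = 0.1950 m
C+Z_d+Z_r = 0.1200+0.0500+0.0250 = 0.1950 m
sum ≈ 0.1350+0.1519+0.1950+0.1950 ≈ 0.6769 m = S ✓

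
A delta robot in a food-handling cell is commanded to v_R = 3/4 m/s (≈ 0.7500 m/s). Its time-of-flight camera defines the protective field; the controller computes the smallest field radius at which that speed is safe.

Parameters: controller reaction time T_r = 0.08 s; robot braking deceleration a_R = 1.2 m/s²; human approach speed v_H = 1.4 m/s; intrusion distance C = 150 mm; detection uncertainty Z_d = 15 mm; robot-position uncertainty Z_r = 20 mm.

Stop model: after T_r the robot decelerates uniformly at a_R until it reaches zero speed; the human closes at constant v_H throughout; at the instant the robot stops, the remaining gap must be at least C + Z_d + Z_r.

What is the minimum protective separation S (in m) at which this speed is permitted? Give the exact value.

T_s = v_R/a_R = (3/4)/(6/5) = 0.6250 s
reaction-phase robot travel = 0.7500·0.0800 = 0.0600 m
robot covers 0.7500·0.6250 − ½·1.2000·0.6250² = 0.2344 m while stopping
human over T_r+T_s: 1.4000·(0.0800+0.6250) = 0.9870 m
C+Z_d+Z_r = 0.1500+0.0150+0.0200 = 0.1850 m
S_min ≈ 0.0600+0.2344+0.9870+0.1850  ⇒  S_min = 11731/8000 m

S_min = 11731/8000 m = 1.4664 m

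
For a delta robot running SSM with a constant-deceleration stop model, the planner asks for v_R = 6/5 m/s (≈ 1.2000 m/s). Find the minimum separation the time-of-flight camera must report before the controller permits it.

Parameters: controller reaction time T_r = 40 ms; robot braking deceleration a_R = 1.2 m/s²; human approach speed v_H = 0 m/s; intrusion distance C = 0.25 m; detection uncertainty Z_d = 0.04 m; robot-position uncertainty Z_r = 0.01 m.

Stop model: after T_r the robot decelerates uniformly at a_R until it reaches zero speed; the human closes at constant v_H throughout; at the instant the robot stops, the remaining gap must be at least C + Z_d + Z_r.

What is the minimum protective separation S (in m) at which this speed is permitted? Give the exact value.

stop time T_s = (6/5)/(6/5) = 1.0000 s
reaction-phase robot travel = 1.2000·0.0400 = 0.0480 m
robot under decel: 1.2000²/(2·1.2000) = 0.6000 m
person approaches 0.0000·(0.0400+1.0000) = 0.0000 m
margins: 0.2500+0.0400+0.0100 = 0.3000 m
S_min ≈ 0.0480+0.6000+0.0000+0.3000  ⇒  S_min = 237/250 m

S_min = 237/250 m = 0.9480 m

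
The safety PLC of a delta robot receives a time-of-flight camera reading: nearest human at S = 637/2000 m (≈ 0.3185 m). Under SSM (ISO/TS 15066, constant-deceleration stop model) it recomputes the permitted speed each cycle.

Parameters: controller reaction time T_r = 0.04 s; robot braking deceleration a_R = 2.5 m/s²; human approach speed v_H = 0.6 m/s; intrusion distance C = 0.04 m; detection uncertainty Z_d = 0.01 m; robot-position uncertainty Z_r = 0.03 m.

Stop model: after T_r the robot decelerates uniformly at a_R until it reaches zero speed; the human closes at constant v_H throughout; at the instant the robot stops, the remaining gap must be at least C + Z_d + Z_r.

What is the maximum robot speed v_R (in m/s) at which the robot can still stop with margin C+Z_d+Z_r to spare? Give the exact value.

at the boundary: (1/5)·v² + (7/25)·v + (-429/2000) = 0
  disc = (7/25)² − 4·(1/5)·(-429/2000) = 1/4 ; √disc = 1/2
  v_R = (−(7/25) + 1/2) / (2·(1/5)) = 11/20 m/s
check:
T_s = v_R/a_R = (11/20)/(5/2) = 0.2200 s
robot in T_r: 0.5500·0.0400 = 0.0220 m
robot under decel: 0.5500²/(2·2.5000) = 0.0605 m
human closes 0.6000·0.2600 = 0.1560 m
C+Z_d+Z_r = 0.0400+0.0100+0.0300 = 0.0800 m
sum ≈ 0.0220+0.0605+0.1560+0.0800 ≈ 0.3185 m = S ✓

v_R_max = 11/20 m/s = 0.5500 m/s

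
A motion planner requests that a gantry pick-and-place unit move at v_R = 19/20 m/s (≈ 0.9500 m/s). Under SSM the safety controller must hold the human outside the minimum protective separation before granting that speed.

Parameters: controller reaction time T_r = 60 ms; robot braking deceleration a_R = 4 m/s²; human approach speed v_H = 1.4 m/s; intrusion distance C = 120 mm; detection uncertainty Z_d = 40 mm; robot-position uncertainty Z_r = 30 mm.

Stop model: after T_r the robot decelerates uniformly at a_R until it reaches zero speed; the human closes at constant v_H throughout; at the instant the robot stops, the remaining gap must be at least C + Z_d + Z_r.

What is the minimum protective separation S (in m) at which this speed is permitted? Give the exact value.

S_min = 12421/16000 m = 0.7763 m

stop time T_s = (19/20)/4 = 0.2375 s
robot covers v_R·T_r = 0.9500·0.0600 = 0.0570 m before braking
braking distance = 0.9500²/(2·4.0000) = 0.1128 m
human closes 1.4000·0.2975 = 0.4165 m
residual clearance needed = 0.1200+0.0400+0.0300 = 0.1900 m
S_min ≈ 0.0570+0.1128+0.4165+0.1900  ⇒  S_min = 12421/16000 m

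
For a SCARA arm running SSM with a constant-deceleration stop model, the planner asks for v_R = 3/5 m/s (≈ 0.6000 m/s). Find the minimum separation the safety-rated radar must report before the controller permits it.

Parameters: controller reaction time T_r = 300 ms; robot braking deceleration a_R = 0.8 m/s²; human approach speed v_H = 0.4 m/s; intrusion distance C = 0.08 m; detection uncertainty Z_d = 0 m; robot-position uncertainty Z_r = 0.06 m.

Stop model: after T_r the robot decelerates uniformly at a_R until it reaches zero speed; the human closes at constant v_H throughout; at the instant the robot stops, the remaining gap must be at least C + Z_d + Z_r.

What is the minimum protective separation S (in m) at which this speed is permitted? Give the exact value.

stop time T_s = (3/5)/(4/5) = 0.7500 s
robot in T_r: 0.6000·0.3000 = 0.1800 m
robot under decel: 0.6000²/(2·0.8000) = 0.2250 m
human over T_r+T_s: 0.4000·(0.3000+0.7500) = 0.4200 m
residual clearance needed = 0.0800+0.0000+0.0600 = 0.1400 m
S_min ≈ 0.1800+0.2250+0.4200+0.1400  ⇒  S_min = 193/200 m

S_min = 193/200 m = 0.9650 m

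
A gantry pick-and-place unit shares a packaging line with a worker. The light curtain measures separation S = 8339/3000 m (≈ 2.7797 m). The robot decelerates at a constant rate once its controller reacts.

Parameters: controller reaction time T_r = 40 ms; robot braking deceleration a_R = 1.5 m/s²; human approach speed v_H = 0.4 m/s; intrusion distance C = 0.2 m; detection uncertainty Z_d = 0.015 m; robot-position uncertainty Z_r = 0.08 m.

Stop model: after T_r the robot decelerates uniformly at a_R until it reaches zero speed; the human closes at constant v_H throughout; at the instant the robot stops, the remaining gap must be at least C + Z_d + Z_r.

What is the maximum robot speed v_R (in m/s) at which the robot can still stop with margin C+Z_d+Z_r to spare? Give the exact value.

quadratic (1/3)·v² + (23/75)·v + (-3703/1500) = 0
  disc = (23/75)² − 4·(1/3)·(-3703/1500) = 2116/625 ; √disc = 46/25
  v_R = (−(23/75) + 46/25) / (2·(1/3)) = 23/10 m/s
check:
braking lasts T_s = (23/10)/(3/2) = 1.5333 s
robot covers v_R·T_r = 2.3000·0.0400 = 0.0920 m before braking
braking distance = 2.3000²/(2·1.5000) = 1.7633 m
person approaches 0.4000·(0.0400+1.5333) = 0.6293 m
C+Z_d+Z_r = 0.2000+0.0150+0.0800 = 0.2950 m
sum ≈ 0.0920+1.7633+0.6293+0.2950 ≈ 2.7797 m = S ✓

v_R_max = 23/10 m/s = 2.3000 m/s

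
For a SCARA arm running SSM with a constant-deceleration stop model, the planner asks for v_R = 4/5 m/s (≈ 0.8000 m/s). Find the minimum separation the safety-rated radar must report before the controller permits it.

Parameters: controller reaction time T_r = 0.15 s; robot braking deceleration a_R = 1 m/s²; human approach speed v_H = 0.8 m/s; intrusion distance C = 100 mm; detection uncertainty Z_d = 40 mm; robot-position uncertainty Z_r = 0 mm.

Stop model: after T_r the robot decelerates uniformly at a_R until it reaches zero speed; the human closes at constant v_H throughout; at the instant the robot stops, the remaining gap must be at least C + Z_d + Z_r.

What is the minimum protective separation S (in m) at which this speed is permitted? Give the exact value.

stop time T_s = (4/5)/1 = 0.8000 s
robot covers v_R·T_r = 0.8000·0.1500 = 0.1200 m before braking
robot covers 0.8000·0.8000 − ½·1.0000·0.8000² = 0.3200 m while stopping
human over T_r+T_s: 0.8000·(0.1500+0.8000) = 0.7600 m
C+Z_d+Z_r = 0.1000+0.0400+0.0000 = 0.1400 m
S_min ≈ 0.1200+0.3200+0.7600+0.1400  ⇒  S_min = 67/50 m

S_min = 67/50 m = 1.3400 m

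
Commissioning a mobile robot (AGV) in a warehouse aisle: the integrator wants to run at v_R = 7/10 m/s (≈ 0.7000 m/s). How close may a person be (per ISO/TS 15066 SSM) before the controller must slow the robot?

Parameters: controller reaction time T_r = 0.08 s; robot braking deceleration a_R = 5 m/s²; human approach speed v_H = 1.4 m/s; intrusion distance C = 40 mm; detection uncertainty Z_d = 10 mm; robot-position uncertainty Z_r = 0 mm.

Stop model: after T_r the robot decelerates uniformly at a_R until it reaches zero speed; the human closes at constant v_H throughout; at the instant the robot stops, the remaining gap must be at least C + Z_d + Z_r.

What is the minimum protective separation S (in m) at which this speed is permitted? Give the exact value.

T_s = v_R/a_R = (7/10)/5 = 0.1400 s
robot in T_r: 0.7000·0.0800 = 0.0560 m
braking distance = 0.7000²/(2·5.0000) = 0.0490 m
human closes 1.4000·0.2200 = 0.3080 m
margins: 0.0400+0.0100+0.0000 = 0.0500 m
S_min ≈ 0.0560+0.0490+0.3080+0.0500  ⇒  S_min = 463/1000 m

S_min = 463/1000 m = 0.4630 m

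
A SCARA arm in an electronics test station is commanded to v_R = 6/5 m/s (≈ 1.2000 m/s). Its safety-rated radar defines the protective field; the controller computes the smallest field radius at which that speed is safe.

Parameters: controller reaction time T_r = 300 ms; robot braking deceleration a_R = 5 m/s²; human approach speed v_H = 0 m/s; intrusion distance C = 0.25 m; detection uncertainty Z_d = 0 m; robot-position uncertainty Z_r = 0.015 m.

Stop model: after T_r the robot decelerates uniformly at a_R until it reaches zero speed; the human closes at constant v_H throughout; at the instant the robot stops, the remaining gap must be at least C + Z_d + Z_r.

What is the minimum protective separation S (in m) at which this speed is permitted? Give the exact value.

stop time T_s = (6/5)/5 = 0.2400 s
robot covers v_R·T_r = 1.2000·0.3000 = 0.3600 m before braking
braking distance = 1.2000²/(2·5.0000) = 0.1440 m
human closes 0.0000·0.5400 = 0.0000 m
C+Z_d+Z_r = 0.2500+0.0000+0.0150 = 0.2650 m
S_min ≈ 0.3600+0.1440+0.0000+0.2650  ⇒  S_min = 769/1000 m

S_min = 769/1000 m = 0.7690 m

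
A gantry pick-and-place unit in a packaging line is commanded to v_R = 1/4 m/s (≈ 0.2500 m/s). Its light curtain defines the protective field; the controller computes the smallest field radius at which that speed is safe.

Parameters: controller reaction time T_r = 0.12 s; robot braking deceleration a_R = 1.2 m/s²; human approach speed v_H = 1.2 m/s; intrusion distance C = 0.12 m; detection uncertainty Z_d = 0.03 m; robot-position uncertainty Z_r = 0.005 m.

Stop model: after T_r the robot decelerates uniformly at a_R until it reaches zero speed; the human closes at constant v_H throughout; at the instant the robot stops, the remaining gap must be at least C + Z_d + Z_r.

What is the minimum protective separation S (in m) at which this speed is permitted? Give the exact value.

braking lasts T_s = (1/4)/(6/5) = 0.2083 s
robot in T_r: 0.2500·0.1200 = 0.0300 m
robot under decel: 0.2500²/(2·1.2000) = 0.0260 m
person approaches 1.2000·(0.1200+0.2083) = 0.3940 m
residual clearance needed = 0.1200+0.0300+0.0050 = 0.1550 m
S_min ≈ 0.0300+0.0260+0.3940+0.1550  ⇒  S_min = 14521/24000 m

S_min = 14521/24000 m = 0.6050 m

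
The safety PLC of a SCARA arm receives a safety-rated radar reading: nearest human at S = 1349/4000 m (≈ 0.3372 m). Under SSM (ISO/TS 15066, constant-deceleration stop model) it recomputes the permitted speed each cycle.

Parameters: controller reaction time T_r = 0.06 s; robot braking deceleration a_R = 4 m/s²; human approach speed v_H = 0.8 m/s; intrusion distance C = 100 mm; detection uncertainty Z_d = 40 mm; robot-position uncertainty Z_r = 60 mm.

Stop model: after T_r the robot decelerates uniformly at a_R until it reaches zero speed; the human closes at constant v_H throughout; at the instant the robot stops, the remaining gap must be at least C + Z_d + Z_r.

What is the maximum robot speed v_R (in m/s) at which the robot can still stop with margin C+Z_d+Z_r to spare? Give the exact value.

quadratic (1/8)·v² + (13/50)·v + (-357/4000) = 0
  disc = (13/50)² − 4·(1/8)·(-357/4000) = 4489/40000 ; √disc = 67/200
  v_R = (−(13/50) + 67/200) / (2·(1/8)) = 3/10 m/s
check:
T_s = v_R/a_R = (3/10)/4 = 0.0750 s
robot in T_r: 0.3000·0.0600 = 0.0180 m
robot covers 0.3000·0.0750 − ½·4.0000·0.0750² = 0.0112 m while stopping
human closes 0.8000·0.1350 = 0.1080 m
margins: 0.1000+0.0400+0.0600 = 0.2000 m
sum ≈ 0.0180+0.0112+0.1080+0.2000 ≈ 0.3372 m = S ✓

v_R_max = 3/10 m/s = 0.3000 m/s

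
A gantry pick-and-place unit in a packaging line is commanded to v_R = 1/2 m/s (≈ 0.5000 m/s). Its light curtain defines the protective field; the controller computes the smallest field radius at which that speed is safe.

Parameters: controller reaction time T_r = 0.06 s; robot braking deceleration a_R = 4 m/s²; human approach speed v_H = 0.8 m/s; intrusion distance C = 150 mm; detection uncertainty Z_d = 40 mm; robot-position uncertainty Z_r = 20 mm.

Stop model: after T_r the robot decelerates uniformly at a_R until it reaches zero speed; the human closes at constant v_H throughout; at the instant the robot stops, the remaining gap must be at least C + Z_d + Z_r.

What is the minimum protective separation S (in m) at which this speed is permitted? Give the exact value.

stop time T_s = (1/2)/4 = 0.1250 s
robot covers v_R·T_r = 0.5000·0.0600 = 0.0300 m before braking
braking distance = 0.5000²/(2·4.0000) = 0.0312 m
person approaches 0.8000·(0.0600+0.1250) = 0.1480 m
residual clearance needed = 0.1500+0.0400+0.0200 = 0.2100 m
S_min ≈ 0.0300+0.0312+0.1480+0.2100  ⇒  S_min = 1677/4000 m

S_min = 1677/4000 m = 0.4193 m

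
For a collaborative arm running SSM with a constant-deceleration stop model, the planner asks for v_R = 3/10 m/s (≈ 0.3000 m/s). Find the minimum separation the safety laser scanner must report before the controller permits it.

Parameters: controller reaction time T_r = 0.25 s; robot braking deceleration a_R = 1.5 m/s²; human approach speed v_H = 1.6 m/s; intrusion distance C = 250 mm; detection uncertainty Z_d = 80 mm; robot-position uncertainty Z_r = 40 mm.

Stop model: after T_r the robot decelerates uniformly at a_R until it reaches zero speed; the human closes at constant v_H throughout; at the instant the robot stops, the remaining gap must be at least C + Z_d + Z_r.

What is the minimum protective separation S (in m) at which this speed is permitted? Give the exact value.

braking lasts T_s = (3/10)/(3/2) = 0.2000 s
robot covers v_R·T_r = 0.3000·0.2500 = 0.0750 m before braking
robot under decel: 0.3000²/(2·1.5000) = 0.0300 m
human over T_r+T_s: 1.6000·(0.2500+0.2000) = 0.7200 m
margins: 0.2500+0.0800+0.0400 = 0.3700 m
S_min ≈ 0.0750+0.0300+0.7200+0.3700  ⇒  S_min = 239/200 m

S_min = 239/200 m = 1.1950 m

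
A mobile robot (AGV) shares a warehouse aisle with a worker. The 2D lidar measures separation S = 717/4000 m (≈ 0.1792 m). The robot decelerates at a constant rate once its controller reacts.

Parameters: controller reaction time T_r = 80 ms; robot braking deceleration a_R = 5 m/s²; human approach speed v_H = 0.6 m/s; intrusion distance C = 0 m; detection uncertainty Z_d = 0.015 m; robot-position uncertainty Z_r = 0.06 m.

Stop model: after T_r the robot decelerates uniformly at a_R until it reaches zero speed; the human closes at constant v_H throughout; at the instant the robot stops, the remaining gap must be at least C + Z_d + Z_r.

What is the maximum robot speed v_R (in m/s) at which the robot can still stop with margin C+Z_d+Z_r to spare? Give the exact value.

quadratic (1/10)·v² + (1/5)·v + (-9/160) = 0
  disc = (1/5)² − 4·(1/10)·(-9/160) = 1/16 ; √disc = 1/4
  v_R = (−(1/5) + 1/4) / (2·(1/10)) = 1/4 m/s
check:
T_s = v_R/a_R = (1/4)/5 = 0.0500 s
reaction-phase robot travel = 0.2500·0.0800 = 0.0200 m
robot under decel: 0.2500²/(2·5.0000) = 0.0063 m
person approaches 0.6000·(0.0800+0.0500) = 0.0780 m
residual clearance needed = 0.0000+0.0150+0.0600 = 0.0750 m
sum ≈ 0.0200+0.0063+0.0780+0.0750 ≈ 0.1792 m = S ✓

v_R_max = 1/4 m/s = 0.2500 m/s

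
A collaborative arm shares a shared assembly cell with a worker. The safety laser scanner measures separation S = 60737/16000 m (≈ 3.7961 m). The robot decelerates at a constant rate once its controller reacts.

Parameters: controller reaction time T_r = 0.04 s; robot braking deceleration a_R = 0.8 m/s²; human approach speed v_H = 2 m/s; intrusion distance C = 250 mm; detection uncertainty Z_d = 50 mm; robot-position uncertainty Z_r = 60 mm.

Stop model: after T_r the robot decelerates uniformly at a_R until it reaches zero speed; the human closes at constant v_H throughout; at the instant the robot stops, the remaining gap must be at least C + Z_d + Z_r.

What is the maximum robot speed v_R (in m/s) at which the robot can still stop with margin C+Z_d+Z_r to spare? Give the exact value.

v_R_max = 21/20 m/s = 1.0500 m/s

collect terms ⇒ (5/8)·v_R² + (127/50)·v_R + (-53697/16000) = 0
  disc = (127/50)² − 4·(5/8)·(-53697/16000) = 2374681/160000 ; √disc = 1541/400
  v_R = (−(127/50) + 1541/400) / (2·(5/8)) = 21/20 m/s
check:
T_s = v_R/a_R = (21/20)/(4/5) = 1.3125 s
robot in T_r: 1.0500·0.0400 = 0.0420 m
robot covers 1.0500·1.3125 − ½·0.8000·1.3125² = 0.6891 m while stopping
human over T_r+T_s: 2.0000·(0.0400+1.3125) = 2.7050 m
residual clearance needed = 0.2500+0.0500+0.0600 = 0.3600 m
sum ≈ 0.0420+0.6891+2.7050+0.3600 ≈ 3.7961 m = S ✓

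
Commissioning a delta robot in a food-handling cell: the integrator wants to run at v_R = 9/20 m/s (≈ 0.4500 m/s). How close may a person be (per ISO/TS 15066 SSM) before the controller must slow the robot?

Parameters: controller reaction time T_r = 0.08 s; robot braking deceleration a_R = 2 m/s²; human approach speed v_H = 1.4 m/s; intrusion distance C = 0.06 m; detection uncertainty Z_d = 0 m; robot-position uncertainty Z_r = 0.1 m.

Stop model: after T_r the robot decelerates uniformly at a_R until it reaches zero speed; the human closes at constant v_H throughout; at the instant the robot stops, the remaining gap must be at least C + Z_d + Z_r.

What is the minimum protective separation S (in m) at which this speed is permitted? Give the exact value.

T_s = v_R/a_R = (9/20)/2 = 0.2250 s
reaction-phase robot travel = 0.4500·0.0800 = 0.0360 m
robot under decel: 0.4500²/(2·2.0000) = 0.0506 m
human closes 1.4000·0.3050 = 0.4270 m
residual clearance needed = 0.0600+0.0000+0.1000 = 0.1600 m
S_min ≈ 0.0360+0.0506+0.4270+0.1600  ⇒  S_min = 5389/8000 m

S_min = 5389/8000 m = 0.6736 m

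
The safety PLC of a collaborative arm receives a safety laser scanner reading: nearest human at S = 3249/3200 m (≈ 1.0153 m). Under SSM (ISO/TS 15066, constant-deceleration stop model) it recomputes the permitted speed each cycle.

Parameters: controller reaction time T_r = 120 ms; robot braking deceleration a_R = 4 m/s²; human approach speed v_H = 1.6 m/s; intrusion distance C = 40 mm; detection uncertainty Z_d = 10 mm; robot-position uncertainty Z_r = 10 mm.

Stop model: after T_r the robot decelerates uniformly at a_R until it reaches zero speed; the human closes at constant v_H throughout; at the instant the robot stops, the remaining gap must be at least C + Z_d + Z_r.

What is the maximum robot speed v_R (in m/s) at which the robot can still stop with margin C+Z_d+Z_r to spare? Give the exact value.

v_R_max = 23/20 m/s = 1.1500 m/s

collect terms ⇒ (1/8)·v_R² + (13/25)·v_R + (-12213/16000) = 0
  disc = (13/25)² − 4·(1/8)·(-12213/16000) = 104329/160000 ; √disc = 323/400
  v_R = (−(13/25) + 323/400) / (2·(1/8)) = 23/20 m/s
check:
T_s = v_R/a_R = (23/20)/4 = 0.2875 s
robot covers v_R·T_r = 1.1500·0.1200 = 0.1380 m before braking
robot under decel: 1.1500²/(2·4.0000) = 0.1653 m
human closes 1.6000·0.4075 = 0.6520 m
C+Z_d+Z_r = 0.0400+0.0100+0.0100 = 0.0600 m
sum ≈ 0.1380+0.1653+0.6520+0.0600 ≈ 1.0153 m = S ✓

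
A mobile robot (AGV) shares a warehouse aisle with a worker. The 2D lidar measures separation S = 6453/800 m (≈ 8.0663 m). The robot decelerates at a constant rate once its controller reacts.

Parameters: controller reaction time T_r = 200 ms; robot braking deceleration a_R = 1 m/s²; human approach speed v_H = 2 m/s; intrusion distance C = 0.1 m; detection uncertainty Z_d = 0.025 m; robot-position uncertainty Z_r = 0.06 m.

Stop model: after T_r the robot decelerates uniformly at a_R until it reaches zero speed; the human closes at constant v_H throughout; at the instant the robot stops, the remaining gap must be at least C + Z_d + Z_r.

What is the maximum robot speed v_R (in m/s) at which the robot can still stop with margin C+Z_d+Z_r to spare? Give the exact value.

v_R_max = 9/4 m/s = 2.2500 m/s

collect terms ⇒ (1/2)·v_R² + (11/5)·v_R + (-1197/160) = 0
  disc = (11/5)² − 4·(1/2)·(-1197/160) = 7921/400 ; √disc = 89/20
  v_R = (−(11/5) + 89/20) / (2·(1/2)) = 9/4 m/s
check:
stop time T_s = (9/4)/1 = 2.2500 s
robot in T_r: 2.2500·0.2000 = 0.4500 m
robot covers 2.2500·2.2500 − ½·1.0000·2.2500² = 2.5312 m while stopping
person approaches 2.0000·(0.2000+2.2500) = 4.9000 m
C+Z_d+Z_r = 0.1000+0.0250+0.0600 = 0.1850 m
sum ≈ 0.4500+2.5312+4.9000+0.1850 ≈ 8.0663 m = S ✓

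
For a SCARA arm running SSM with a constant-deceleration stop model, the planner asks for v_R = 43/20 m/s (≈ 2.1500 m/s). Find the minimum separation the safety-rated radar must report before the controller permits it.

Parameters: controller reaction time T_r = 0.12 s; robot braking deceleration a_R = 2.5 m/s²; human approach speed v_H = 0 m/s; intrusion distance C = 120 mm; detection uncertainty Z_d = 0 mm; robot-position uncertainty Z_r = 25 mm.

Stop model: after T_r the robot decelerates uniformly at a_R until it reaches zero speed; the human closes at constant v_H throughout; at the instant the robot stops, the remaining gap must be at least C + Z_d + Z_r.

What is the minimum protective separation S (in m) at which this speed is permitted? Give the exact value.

T_s = v_R/a_R = (43/20)/(5/2) = 0.8600 s
reaction-phase robot travel = 2.1500·0.1200 = 0.2580 m
robot under decel: 2.1500²/(2·2.5000) = 0.9245 m
human closes 0.0000·0.9800 = 0.0000 m
C+Z_d+Z_r = 0.1200+0.0000+0.0250 = 0.1450 m
S_min ≈ 0.2580+0.9245+0.0000+0.1450  ⇒  S_min = 531/400 m

S_min = 531/400 m = 1.3275 m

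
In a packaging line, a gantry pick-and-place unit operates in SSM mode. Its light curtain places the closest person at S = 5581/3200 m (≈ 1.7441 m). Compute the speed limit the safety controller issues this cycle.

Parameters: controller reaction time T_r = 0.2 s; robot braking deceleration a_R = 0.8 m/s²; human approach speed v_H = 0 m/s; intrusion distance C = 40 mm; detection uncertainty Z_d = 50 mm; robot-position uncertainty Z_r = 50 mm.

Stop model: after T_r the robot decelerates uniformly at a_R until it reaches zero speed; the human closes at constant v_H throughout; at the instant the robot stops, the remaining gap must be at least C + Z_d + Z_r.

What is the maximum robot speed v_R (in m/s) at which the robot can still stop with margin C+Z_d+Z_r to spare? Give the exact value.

v_R_max = 29/20 m/s = 1.4500 m/s

quadratic (5/8)·v² + (1/5)·v + (-5133/3200) = 0
  disc = (1/5)² − 4·(5/8)·(-5133/3200) = 25921/6400 ; √disc = 161/80
  v_R = (−(1/5) + 161/80) / (2·(5/8)) = 29/20 m/s
check:
braking lasts T_s = (29/20)/(4/5) = 1.8125 s
robot in T_r: 1.4500·0.2000 = 0.2900 m
robot covers 1.4500·1.8125 − ½·0.8000·1.8125² = 1.3141 m while stopping
person approaches 0.0000·(0.2000+1.8125) = 0.0000 m
C+Z_d+Z_r = 0.0400+0.0500+0.0500 = 0.1400 m
sum ≈ 0.2900+1.3141+0.0000+0.1400 ≈ 1.7441 m = S ✓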